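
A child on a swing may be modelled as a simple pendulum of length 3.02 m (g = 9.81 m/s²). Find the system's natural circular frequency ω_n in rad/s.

For a simple pendulum ω_n = √(g/L) = √(9.81/3.02) = √3.248 = 1.802 rad/s.

1.80 rad/s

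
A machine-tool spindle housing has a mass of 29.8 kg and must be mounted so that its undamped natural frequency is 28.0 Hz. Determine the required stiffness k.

ω_n = 2πf_n = 2π × 28.0 = 175.9 rad/s.
k = m·ω_n² = 29.8 × 175.9² = 29.8 × 30950 = 922300 N/m.

922000 N/m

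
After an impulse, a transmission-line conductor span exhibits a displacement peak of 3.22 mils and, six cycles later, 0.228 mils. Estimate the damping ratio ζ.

0.0701

Logarithmic decrement δ = (1/n)·ln(x₀/x_n) = (1/6)·ln(3.22/0.228) = (1/6)·ln(14.12) = 0.4413.
ζ = δ/√(4π² + δ²) = 0.4413/√(39.48 + 0.195) = 0.4413/6.299 = 0.07006.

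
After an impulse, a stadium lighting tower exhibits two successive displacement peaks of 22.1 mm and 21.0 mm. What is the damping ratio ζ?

0.00813

Logarithmic decrement δ = (1/n)·ln(x₀/x_n) = (1/1)·ln(22.1/21.0) = (1/1)·ln(1.052) = 0.05106.
ζ = δ/√(4π² + δ²) = 0.05106/√(39.48 + 0.00261) = 0.05106/6.283 = 0.008125.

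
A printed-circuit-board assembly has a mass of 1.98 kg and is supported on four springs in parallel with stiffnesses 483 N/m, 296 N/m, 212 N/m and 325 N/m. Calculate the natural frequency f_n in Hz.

4.10 Hz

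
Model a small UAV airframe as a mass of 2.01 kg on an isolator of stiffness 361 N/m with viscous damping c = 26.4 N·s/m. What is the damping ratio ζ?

ω_n = √(k/m) = √(361.0/2.01) = 13.40 rad/s.
Critical damping c_c = 2√(k·m) = 2√(361.0 × 2.01) = 53.87 N·s/m, so ζ = c/c_c = 26.4/53.87 = 0.4900.

0.490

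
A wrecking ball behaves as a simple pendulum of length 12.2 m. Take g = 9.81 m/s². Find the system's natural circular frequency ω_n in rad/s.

0.897 rad/s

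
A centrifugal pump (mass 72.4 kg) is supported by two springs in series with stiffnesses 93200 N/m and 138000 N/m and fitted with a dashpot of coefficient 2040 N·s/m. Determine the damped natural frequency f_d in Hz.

Series springs: 1/k_eq = 1/93200 + 1/138000 = 1.798×10^-5, so k_eq = 55630 N/m.
ω_n = √(k_eq/m) = √(55630/72.4) = 27.72 rad/s.
Critical damping c_c = 2√(k_eq·m) = 2√(55630 × 72.4) = 4014 N·s/m, so ζ = c/c_c = 2040/4014 = 0.5082.
ω_d = ω_n√(1 − ζ²) = 27.72 × √(1 − 0.258) = 23.87 rad/s.
f_d = ω_d/(2π) = 3.799 Hz.

3.80 Hz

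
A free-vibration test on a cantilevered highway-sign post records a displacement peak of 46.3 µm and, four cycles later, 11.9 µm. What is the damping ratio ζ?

Logarithmic decrement δ = (1/n)·ln(x₀/x_n) = (1/4)·ln(46.3/11.9) = (1/4)·ln(3.891) = 0.3397.
ζ = δ/√(4π² + δ²) = 0.3397/√(39.48 + 0.115) = 0.3397/6.292 = 0.05398.

0.0540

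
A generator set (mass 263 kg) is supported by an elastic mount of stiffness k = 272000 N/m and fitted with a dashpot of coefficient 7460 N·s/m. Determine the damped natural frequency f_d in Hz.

4.59 Hz

ω_n = √(k/m) = √(272000/263) = 32.16 rad/s.
Critical damping c_c = 2√(k·m) = 2√(272000 × 263) = 16920 N·s/m, so ζ = c/c_c = 7460/16920 = 0.4410.
ω_d = ω_n√(1 − ζ²) = 32.16 × √(1 − 0.194) = 28.86 rad/s.
f_d = ω_d/(2π) = 4.594 Hz.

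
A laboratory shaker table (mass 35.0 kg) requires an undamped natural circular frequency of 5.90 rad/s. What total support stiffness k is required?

1220 N/m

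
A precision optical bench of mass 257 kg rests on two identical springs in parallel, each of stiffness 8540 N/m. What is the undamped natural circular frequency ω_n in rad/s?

8.15 rad/s

Parallel springs add: k_eq = 2 × 8540 = 17080 N/m.
ω_n = √(k_eq/m) = √(17080/257) = √66.46 = 8.152 rad/s.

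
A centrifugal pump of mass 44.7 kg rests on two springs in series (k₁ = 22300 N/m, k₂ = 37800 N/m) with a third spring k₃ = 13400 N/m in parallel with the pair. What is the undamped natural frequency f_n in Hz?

Series pair: k_s = k₁k₂/(k₁+k₂) = (22300)(37800)/(22300 + 37800) = 14030 N/m. In parallel with k₃: k_eq = 14030 + 13400 = 27430 N/m.
ω_n = √(k_eq/m) = √(27430/44.7) = √613.5 = 24.77 rad/s.
f_n = ω_n/(2π) = 24.77/6.283 = 3.942 Hz.

3.94 Hz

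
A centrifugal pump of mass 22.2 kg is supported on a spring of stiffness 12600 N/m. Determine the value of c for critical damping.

c_c = 2√(k·m) = 2√(12600 × 22.2) = 2 × 528.9 = 1058 N·s/m.

1060 N·s/m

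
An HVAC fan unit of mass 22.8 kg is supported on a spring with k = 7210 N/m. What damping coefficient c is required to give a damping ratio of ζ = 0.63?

c_c = 2√(k·m) = 2√(7210 × 22.8) = 810.9 N·s/m.
c = ζ·c_c = 0.63 × 810.9 = 510.9 N·s/m.

511 N·s/m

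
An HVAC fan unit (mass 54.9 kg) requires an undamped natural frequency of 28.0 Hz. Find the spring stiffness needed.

1700000 N/m

ω_n = 2πf_n = 2π × 28.0 = 175.9 rad/s.
k = m·ω_n² = 54.9 × 175.9² = 54.9 × 30950 = 1699000 N/m.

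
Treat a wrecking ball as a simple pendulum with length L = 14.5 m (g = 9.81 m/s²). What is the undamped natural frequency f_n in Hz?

For a simple pendulum ω_n = √(g/L) = √(9.81/14.5) = √0.6766 = 0.8225 rad/s.
f_n = ω_n/(2π) = 0.8225/6.283 = 0.1309 Hz.

0.131 Hz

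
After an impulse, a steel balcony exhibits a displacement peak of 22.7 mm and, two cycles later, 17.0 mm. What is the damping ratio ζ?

0.0230

Logarithmic decrement δ = (1/n)·ln(x₀/x_n) = (1/2)·ln(22.7/17.0) = (1/2)·ln(1.335) = 0.1446.
ζ = δ/√(4π² + δ²) = 0.1446/√(39.48 + 0.0209) = 0.1446/6.285 = 0.02300.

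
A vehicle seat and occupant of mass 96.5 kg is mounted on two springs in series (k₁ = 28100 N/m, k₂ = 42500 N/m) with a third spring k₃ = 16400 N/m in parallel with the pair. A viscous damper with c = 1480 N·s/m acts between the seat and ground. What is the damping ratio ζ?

0.413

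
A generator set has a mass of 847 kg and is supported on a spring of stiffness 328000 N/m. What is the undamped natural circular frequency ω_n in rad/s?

19.7 rad/s

ω_n = √(k/m) = √(328000/847) = √387.2 = 19.68 rad/s.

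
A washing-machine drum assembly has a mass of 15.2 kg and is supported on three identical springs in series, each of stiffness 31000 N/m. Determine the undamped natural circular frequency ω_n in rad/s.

Series springs: 1/k_eq = 3/31000, so k_eq = 31000/3 = 10330 N/m.
ω_n = √(k_eq/m) = √(10330/15.2) = √679.8 = 26.07 rad/s.

26.1 rad/s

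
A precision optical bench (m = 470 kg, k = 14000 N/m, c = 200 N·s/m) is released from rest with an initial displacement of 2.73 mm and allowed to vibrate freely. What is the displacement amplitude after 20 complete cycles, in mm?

0.0203 mm

ζ = c/(2√(km)) = 200/(2√(14000 × 470)) = 200/5130 = 0.03898.
Logarithmic decrement δ = 2πζ/√(1 − ζ²) = 2π × 0.03898/√(1 − 0.00152) = 0.2451.
After n cycles, x_n/x₀ = e^(−nδ), so x_20 = 2.73 × e^(−20 × 0.2451) = 2.73 × 0.007427 = 0.02028 mm.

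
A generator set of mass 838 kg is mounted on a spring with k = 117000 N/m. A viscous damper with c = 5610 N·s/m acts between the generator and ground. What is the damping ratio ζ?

ω_n = √(k/m) = √(117000/838) = 11.82 rad/s.
Critical damping c_c = 2√(k·m) = 2√(117000 × 838) = 19800 N·s/m, so ζ = c/c_c = 5610/19800 = 0.2833.

0.283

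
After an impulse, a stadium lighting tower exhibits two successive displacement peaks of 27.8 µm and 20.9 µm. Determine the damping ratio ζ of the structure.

0.0454

Logarithmic decrement δ = (1/n)·ln(x₀/x_n) = (1/1)·ln(27.8/20.9) = (1/1)·ln(1.330) = 0.2853.
ζ = δ/√(4π² + δ²) = 0.2853/√(39.48 + 0.0814) = 0.2853/6.290 = 0.04536.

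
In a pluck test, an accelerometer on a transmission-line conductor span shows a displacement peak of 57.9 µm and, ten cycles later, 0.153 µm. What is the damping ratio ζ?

Logarithmic decrement δ = (1/n)·ln(x₀/x_n) = (1/10)·ln(57.9/0.153) = (1/10)·ln(378.4) = 0.5936.
ζ = δ/√(4π² + δ²) = 0.5936/√(39.48 + 0.352) = 0.5936/6.311 = 0.09406.

0.0941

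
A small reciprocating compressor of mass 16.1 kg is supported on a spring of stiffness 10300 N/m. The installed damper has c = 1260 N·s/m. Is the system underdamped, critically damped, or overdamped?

c_c = 2√(k·m) = 814.4 N·s/m; ζ = c/c_c = 1260/814.4 = 1.55.
Since ζ > 1 the system is overdamped.

overdamped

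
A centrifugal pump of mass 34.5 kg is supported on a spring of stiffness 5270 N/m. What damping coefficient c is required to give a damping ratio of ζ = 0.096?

81.9 N·s/m

c_c = 2√(k·m) = 2√(5270 × 34.5) = 852.8 N·s/m.
c = ζ·c_c = 0.096 × 852.8 = 81.87 N·s/m.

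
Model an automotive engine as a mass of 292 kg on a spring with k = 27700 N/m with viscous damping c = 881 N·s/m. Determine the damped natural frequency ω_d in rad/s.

9.62 rad/s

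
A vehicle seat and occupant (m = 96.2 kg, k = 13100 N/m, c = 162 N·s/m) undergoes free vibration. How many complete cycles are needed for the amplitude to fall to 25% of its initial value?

4 cycles

ζ = c/(2√(km)) = 162/(2√(13100 × 96.2)) = 162/2245 = 0.07215.
Logarithmic decrement δ = 2πζ/√(1 − ζ²) = 2π × 0.07215/√(1 − 0.00521) = 0.4545.
x_n/x₀ = e^(−nδ) ≤ 0.25; take ln: n ≥ ln(1/0.25)/δ = 1.386/0.4545 = 3.050.
So 4 complete cycles are required.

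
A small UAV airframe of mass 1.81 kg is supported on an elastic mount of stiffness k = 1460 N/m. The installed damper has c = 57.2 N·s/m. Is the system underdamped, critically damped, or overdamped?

c_c = 2√(k·m) = 102.8 N·s/m; ζ = c/c_c = 57.2/102.8 = 0.556.
Since ζ < 1 the system is underdamped.

underdamped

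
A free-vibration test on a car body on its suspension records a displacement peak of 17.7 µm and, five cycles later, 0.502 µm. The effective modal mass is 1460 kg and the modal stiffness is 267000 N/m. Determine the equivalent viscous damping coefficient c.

4450 N·s/m

Logarithmic decrement δ = (1/n)·ln(x₀/x_n) = (1/5)·ln(17.7/0.502) = (1/5)·ln(35.26) = 0.7125.
ζ = δ/√(4π² + δ²) = 0.7125/√(39.48 + 0.508) = 0.7125/6.323 = 0.1127.
c = ζ · 2√(km) = 0.1127 × 2√(267000 × 1460) = 0.1127 × 39490 = 4450 N·s/m.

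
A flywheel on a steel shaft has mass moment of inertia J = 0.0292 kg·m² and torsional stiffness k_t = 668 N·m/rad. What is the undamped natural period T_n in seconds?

0.0415 s

ω_n = √(k_t/J) = √(668/0.0292) = √22880 = 151.3 rad/s.
T_n = 2π/ω_n = 6.283/151.3 = 0.04154 s.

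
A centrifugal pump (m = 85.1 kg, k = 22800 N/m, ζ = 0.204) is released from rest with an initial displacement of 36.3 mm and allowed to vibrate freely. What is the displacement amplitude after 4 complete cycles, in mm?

0.193 mm

Logarithmic decrement δ = 2πζ/√(1 − ζ²) = 2π × 0.2040/√(1 − 0.0416) = 1.309.
After n cycles, x_n/x₀ = e^(−nδ), so x_4 = 36.3 × e^(−4 × 1.309) = 36.3 × 0.005315 = 0.1929 mm.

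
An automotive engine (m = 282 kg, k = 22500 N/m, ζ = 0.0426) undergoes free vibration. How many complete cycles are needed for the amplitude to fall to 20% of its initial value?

Logarithmic decrement δ = 2πζ/√(1 − ζ²) = 2π × 0.04260/√(1 − 0.00181) = 0.2679.
x_n/x₀ = e^(−nδ) ≤ 0.2; take ln: n ≥ ln(1/0.2)/δ = 1.609/0.2679 = 6.007.
So 7 complete cycles are required.

7 cycles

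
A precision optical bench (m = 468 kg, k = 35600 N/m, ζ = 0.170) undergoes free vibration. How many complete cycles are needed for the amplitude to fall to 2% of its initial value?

Logarithmic decrement δ = 2πζ/√(1 − ζ²) = 2π × 0.1700/√(1 − 0.0289) = 1.084.
x_n/x₀ = e^(−nδ) ≤ 0.02; take ln: n ≥ ln(1/0.02)/δ = 3.912/1.084 = 3.609.
So 4 complete cycles are required.

4 cycles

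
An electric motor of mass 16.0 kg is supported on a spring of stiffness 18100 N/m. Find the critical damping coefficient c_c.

c_c = 2√(k·m) = 2√(18100 × 16.0) = 2 × 538.1 = 1076 N·s/m.

1080 N·s/m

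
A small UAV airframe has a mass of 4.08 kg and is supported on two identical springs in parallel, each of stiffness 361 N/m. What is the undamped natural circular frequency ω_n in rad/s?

13.3 rad/s

Parallel springs add: k_eq = 2 × 361 = 722.0 N/m.
ω_n = √(k_eq/m) = √(722.0/4.08) = √177.0 = 13.30 rad/s.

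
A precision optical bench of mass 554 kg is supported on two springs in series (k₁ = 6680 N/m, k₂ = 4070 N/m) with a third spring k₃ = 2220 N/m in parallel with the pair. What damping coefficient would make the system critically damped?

Series pair: k_s = k₁k₂/(k₁+k₂) = (6680)(4070)/(6680 + 4070) = 2529 N/m. In parallel with k₃: k_eq = 2529 + 2220 = 4749 N/m.
c_c = 2√(k_eq·m) = 2√(4749 × 554) = 2 × 1622 = 3244 N·s/m.

3240 N·s/m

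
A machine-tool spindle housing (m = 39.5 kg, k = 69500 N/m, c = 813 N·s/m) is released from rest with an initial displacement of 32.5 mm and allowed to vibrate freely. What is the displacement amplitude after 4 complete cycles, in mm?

0.0562 mm

ζ = c/(2√(km)) = 813/(2√(69500 × 39.5)) = 813/3314 = 0.2453.
Logarithmic decrement δ = 2πζ/√(1 − ζ²) = 2π × 0.2453/√(1 − 0.0602) = 1.590.
After n cycles, x_n/x₀ = e^(−nδ), so x_4 = 32.5 × e^(−4 × 1.590) = 32.5 × 0.001729 = 0.05618 mm.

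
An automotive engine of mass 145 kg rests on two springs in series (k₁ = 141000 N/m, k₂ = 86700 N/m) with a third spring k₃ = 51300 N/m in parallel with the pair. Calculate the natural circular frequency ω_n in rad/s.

26.9 rad/s

Series pair: k_s = k₁k₂/(k₁+k₂) = (141000)(86700)/(141000 + 86700) = 53690 N/m. In parallel with k₃: k_eq = 53690 + 51300 = 105000 N/m.
ω_n = √(k_eq/m) = √(105000/145) = √724.1 = 26.91 rad/s.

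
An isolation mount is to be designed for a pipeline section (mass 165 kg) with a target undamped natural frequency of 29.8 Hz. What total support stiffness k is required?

ω_n = 2πf_n = 2π × 29.8 = 187.2 rad/s.
k = m·ω_n² = 165 × 187.2² = 165 × 35060 = 5785000 N/m.

5780000 N/m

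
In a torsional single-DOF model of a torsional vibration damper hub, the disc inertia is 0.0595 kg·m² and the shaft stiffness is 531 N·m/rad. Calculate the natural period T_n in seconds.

0.0665 s

ω_n = √(k_t/J) = √(531/0.0595) = √8924 = 94.47 rad/s.
T_n = 2π/ω_n = 6.283/94.47 = 0.06651 s.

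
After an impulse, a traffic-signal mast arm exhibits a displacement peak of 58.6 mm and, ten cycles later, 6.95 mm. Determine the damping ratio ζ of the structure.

Logarithmic decrement δ = (1/n)·ln(x₀/x_n) = (1/10)·ln(58.6/6.95) = (1/10)·ln(8.432) = 0.2132.
ζ = δ/√(4π² + δ²) = 0.2132/√(39.48 + 0.0455) = 0.2132/6.287 = 0.03391.

0.0339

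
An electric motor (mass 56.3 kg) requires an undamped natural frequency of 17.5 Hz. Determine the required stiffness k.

681000 N/m

ω_n = 2πf_n = 2π × 17.5 = 110.0 rad/s.
k = m·ω_n² = 56.3 × 110.0² = 56.3 × 12090 = 680700 N/m.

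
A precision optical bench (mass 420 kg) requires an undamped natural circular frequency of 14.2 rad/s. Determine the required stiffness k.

k = m·ω_n² = 420 × 14.20² = 420 × 201.6 = 84690 N/m.

84700 N/m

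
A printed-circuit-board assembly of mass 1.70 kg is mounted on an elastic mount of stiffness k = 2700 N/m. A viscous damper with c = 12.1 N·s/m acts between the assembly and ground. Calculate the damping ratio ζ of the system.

0.0893

ω_n = √(k/m) = √(2700/1.70) = 39.85 rad/s.
Critical damping c_c = 2√(k·m) = 2√(2700 × 1.70) = 135.5 N·s/m, so ζ = c/c_c = 12.1/135.5 = 0.08930.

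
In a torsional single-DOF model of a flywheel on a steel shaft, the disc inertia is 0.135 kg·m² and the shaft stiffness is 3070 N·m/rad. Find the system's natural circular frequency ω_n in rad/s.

151 rad/s

ω_n = √(k_t/J) = √(3070/0.135) = √22740 = 150.8 rad/s.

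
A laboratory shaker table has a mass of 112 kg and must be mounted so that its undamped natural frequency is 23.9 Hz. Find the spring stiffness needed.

2530000 N/m

ω_n = 2πf_n = 2π × 23.9 = 150.2 rad/s.
k = m·ω_n² = 112 × 150.2² = 112 × 22550 = 2526000 N/m.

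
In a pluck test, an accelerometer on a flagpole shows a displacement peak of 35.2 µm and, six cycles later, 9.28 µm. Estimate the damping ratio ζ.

0.0353

Logarithmic decrement δ = (1/n)·ln(x₀/x_n) = (1/6)·ln(35.2/9.28) = (1/6)·ln(3.793) = 0.2222.
ζ = δ/√(4π² + δ²) = 0.2222/√(39.48 + 0.0494) = 0.2222/6.287 = 0.03534.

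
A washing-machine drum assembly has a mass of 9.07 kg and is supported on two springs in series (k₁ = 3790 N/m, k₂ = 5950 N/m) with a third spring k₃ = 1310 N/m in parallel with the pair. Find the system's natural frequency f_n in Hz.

3.18 Hz

Series pair: k_s = k₁k₂/(k₁+k₂) = (3790)(5950)/(3790 + 5950) = 2315 N/m. In parallel with k₃: k_eq = 2315 + 1310 = 3625 N/m.
ω_n = √(k_eq/m) = √(3625/9.07) = √399.7 = 19.99 rad/s.
f_n = ω_n/(2π) = 19.99/6.283 = 3.182 Hz.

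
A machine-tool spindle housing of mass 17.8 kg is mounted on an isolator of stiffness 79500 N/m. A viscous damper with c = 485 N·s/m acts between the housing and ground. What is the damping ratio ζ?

ω_n = √(k/m) = √(79500/17.8) = 66.83 rad/s.
Critical damping c_c = 2√(k·m) = 2√(79500 × 17.8) = 2379 N·s/m, so ζ = c/c_c = 485/2379 = 0.2039.

0.204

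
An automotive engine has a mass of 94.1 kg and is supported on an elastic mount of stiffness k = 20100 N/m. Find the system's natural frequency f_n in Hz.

2.33 Hz

ω_n = √(k/m) = √(20100/94.1) = √213.6 = 14.62 rad/s.
f_n = ω_n/(2π) = 14.62/6.283 = 2.326 Hz.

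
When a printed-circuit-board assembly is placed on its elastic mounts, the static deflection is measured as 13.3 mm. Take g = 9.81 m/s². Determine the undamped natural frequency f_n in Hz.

4.32 Hz

ω_n = √(g/δ_st) = √(9.81/0.0133) = √737.6 = 27.16 rad/s.
f_n = ω_n/(2π) = 27.16/6.283 = 4.322 Hz.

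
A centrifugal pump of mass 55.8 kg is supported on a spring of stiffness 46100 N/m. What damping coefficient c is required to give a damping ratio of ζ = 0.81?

2600 N·s/m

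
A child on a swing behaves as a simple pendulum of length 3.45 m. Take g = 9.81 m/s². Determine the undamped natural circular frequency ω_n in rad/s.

1.69 rad/s

For a simple pendulum ω_n = √(g/L) = √(9.81/3.45) = √2.843 = 1.686 rad/s.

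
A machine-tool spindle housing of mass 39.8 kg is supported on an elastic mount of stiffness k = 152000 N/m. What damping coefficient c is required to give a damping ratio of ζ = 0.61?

3000 N·s/m

c_c = 2√(k·m) = 2√(152000 × 39.8) = 4919 N·s/m.
c = ζ·c_c = 0.61 × 4919 = 3001 N·s/m.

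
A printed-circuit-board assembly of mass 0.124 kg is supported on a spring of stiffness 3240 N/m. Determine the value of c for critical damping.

40.1 N·s/m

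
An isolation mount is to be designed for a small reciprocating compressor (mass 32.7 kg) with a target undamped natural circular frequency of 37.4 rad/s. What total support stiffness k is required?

45700 N/m

k = m·ω_n² = 32.7 × 37.40² = 32.7 × 1399 = 45740 N/m.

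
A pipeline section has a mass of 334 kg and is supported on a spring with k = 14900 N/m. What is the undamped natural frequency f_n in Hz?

1.06 Hz

ω_n = √(k/m) = √(14900/334) = √44.61 = 6.679 rad/s.
f_n = ω_n/(2π) = 6.679/6.283 = 1.063 Hz.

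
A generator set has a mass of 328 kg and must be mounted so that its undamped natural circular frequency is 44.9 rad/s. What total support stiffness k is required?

k = m·ω_n² = 328 × 44.90² = 328 × 2016 = 661300 N/m.

661000 N/m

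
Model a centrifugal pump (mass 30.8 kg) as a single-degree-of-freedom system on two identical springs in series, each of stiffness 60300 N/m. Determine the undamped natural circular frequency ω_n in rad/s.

31.3 rad/s

Series springs: 1/k_eq = 2/60300, so k_eq = 60300/2 = 30150 N/m.
ω_n = √(k_eq/m) = √(30150/30.8) = √978.9 = 31.29 rad/s.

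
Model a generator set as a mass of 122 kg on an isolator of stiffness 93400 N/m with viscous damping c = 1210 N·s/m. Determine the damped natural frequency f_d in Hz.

ω_n = √(k/m) = √(93400/122) = 27.67 rad/s.
Critical damping c_c = 2√(k·m) = 2√(93400 × 122) = 6751 N·s/m, so ζ = c/c_c = 1210/6751 = 0.1792.
ω_d = ω_n√(1 − ζ²) = 27.67 × √(1 − 0.0321) = 27.22 rad/s.
f_d = ω_d/(2π) = 4.332 Hz.

4.33 Hz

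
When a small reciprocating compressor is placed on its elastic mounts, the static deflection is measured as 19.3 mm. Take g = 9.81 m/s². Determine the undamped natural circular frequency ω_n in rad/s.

22.5 rad/s

ω_n = √(g/δ_st) = √(9.81/0.0193) = √508.3 = 22.55 rad/s.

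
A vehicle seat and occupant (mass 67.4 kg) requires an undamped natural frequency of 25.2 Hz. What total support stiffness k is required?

1690000 N/m

ω_n = 2πf_n = 2π × 25.2 = 158.3 rad/s.
k = m·ω_n² = 67.4 × 158.3² = 67.4 × 25070 = 1690000 N/m.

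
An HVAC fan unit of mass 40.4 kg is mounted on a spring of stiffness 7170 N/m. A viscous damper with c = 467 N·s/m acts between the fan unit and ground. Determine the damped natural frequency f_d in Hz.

1.91 Hz

ω_n = √(k/m) = √(7170/40.4) = 13.32 rad/s.
Critical damping c_c = 2√(k·m) = 2√(7170 × 40.4) = 1076 N·s/m, so ζ = c/c_c = 467/1076 = 0.4338.
ω_d = ω_n√(1 − ζ²) = 13.32 × √(1 − 0.188) = 12.00 rad/s.
f_d = ω_d/(2π) = 1.910 Hz.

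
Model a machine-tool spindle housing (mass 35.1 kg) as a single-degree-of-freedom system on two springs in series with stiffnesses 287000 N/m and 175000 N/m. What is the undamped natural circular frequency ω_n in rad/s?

55.7 rad/s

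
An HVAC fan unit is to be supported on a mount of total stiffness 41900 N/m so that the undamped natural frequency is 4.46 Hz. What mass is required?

53.4 kg

ω_n = 2πf_n = 2π × 4.46 = 28.02 rad/s.
m = k/ω_n² = 41900/28.02² = 41900/785.3 = 53.36 kg.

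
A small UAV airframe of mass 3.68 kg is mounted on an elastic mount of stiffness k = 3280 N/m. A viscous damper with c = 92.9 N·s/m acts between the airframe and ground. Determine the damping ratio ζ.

0.423

ω_n = √(k/m) = √(3280/3.68) = 29.85 rad/s.
Critical damping c_c = 2√(k·m) = 2√(3280 × 3.68) = 219.7 N·s/m, so ζ = c/c_c = 92.9/219.7 = 0.4228.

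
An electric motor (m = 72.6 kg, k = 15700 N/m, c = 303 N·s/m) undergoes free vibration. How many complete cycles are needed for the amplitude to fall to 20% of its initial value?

2 cycles

ζ = c/(2√(km)) = 303/(2√(15700 × 72.6)) = 303/2135 = 0.1419.
Logarithmic decrement δ = 2πζ/√(1 − ζ²) = 2π × 0.1419/√(1 − 0.0201) = 0.9007.
x_n/x₀ = e^(−nδ) ≤ 0.2; take ln: n ≥ ln(1/0.2)/δ = 1.609/0.9007 = 1.787.
So 2 complete cycles are required.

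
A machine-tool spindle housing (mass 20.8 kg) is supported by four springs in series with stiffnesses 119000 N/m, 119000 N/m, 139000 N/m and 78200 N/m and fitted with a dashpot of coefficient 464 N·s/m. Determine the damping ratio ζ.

0.309

Series springs: 1/k_eq = 1/119000 + 1/119000 + 1/139000 + 1/78200 = 3.679×10^-5, so k_eq = 27180 N/m.
ω_n = √(k_eq/m) = √(27180/20.8) = 36.15 rad/s.
Critical damping c_c = 2√(k_eq·m) = 2√(27180 × 20.8) = 1504 N·s/m, so ζ = c/c_c = 464/1504 = 0.3085.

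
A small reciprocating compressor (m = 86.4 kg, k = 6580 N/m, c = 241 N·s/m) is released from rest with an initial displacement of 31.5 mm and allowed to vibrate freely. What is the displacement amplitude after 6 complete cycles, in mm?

ζ = c/(2√(km)) = 241/(2√(6580 × 86.4)) = 241/1508 = 0.1598.
Logarithmic decrement δ = 2πζ/√(1 − ζ²) = 2π × 0.1598/√(1 − 0.0255) = 1.017.
After n cycles, x_n/x₀ = e^(−nδ), so x_6 = 31.5 × e^(−6 × 1.017) = 31.5 × 0.002235 = 0.07042 mm.

0.0704 mm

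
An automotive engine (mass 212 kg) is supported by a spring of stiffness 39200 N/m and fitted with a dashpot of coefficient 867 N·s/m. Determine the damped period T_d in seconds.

ω_n = √(k/m) = √(39200/212) = 13.60 rad/s.
Critical damping c_c = 2√(k·m) = 2√(39200 × 212) = 5766 N·s/m, so ζ = c/c_c = 867/5766 = 0.1504.
ω_d = ω_n√(1 − ζ²) = 13.60 × √(1 − 0.0226) = 13.44 rad/s.
T_d = 2π/ω_d = 0.4674 s.

0.467 s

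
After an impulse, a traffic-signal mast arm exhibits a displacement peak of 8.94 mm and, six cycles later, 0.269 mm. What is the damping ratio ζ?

0.0925

Logarithmic decrement δ = (1/n)·ln(x₀/x_n) = (1/6)·ln(8.94/0.269) = (1/6)·ln(33.23) = 0.5839.
ζ = δ/√(4π² + δ²) = 0.5839/√(39.48 + 0.341) = 0.5839/6.310 = 0.09254.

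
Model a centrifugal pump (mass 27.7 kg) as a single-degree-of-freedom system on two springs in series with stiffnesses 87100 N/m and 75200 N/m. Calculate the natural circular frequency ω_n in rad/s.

Series springs: 1/k_eq = 1/87100 + 1/75200 = 2.478×10^-5, so k_eq = 40360 N/m.
ω_n = √(k_eq/m) = √(40360/27.7) = √1457 = 38.17 rad/s.

38.2 rad/s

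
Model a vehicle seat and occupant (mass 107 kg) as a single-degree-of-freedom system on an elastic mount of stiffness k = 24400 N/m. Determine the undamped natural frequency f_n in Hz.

ω_n = √(k/m) = √(24400/107) = √228.0 = 15.10 rad/s.
f_n = ω_n/(2π) = 15.10/6.283 = 2.403 Hz.

2.40 Hz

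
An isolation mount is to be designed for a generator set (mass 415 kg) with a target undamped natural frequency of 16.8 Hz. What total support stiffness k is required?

4620000 N/m

ω_n = 2πf_n = 2π × 16.8 = 105.6 rad/s.
k = m·ω_n² = 415 × 105.6² = 415 × 11140 = 4624000 N/m.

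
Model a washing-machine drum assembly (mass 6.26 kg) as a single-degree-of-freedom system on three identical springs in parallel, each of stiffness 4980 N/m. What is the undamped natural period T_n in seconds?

0.129 s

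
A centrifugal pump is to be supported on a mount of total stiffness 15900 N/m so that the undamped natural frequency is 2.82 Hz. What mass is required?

ω_n = 2πf_n = 2π × 2.82 = 17.72 rad/s.
m = k/ω_n² = 15900/17.72² = 15900/313.9 = 50.65 kg.

50.6 kg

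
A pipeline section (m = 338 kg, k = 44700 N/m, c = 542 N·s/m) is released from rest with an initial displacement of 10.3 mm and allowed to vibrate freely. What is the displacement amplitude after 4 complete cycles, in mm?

ζ = c/(2√(km)) = 542/(2√(44700 × 338)) = 542/7774 = 0.06972.
Logarithmic decrement δ = 2πζ/√(1 − ζ²) = 2π × 0.06972/√(1 − 0.00486) = 0.4391.
After n cycles, x_n/x₀ = e^(−nδ), so x_4 = 10.3 × e^(−4 × 0.4391) = 10.3 × 0.1726 = 1.778 mm.

1.78 mm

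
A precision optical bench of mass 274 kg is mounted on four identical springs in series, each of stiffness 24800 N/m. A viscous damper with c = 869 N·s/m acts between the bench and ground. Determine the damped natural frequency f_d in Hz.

Series springs: 1/k_eq = 4/24800, so k_eq = 24800/4 = 6200 N/m.
ω_n = √(k_eq/m) = √(6200/274) = 4.757 rad/s.
Critical damping c_c = 2√(k_eq·m) = 2√(6200 × 274) = 2607 N·s/m, so ζ = c/c_c = 869/2607 = 0.3334.
ω_d = ω_n√(1 − ζ²) = 4.757 × √(1 − 0.111) = 4.485 rad/s.
f_d = ω_d/(2π) = 0.7138 Hz.

0.714 Hz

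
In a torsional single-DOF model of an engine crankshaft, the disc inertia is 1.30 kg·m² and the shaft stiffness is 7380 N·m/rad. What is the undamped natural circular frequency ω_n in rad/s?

75.3 rad/s

ω_n = √(k_t/J) = √(7380/1.30) = √5677 = 75.35 rad/s.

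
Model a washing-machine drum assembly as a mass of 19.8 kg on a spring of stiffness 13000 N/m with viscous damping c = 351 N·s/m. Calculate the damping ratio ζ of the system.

0.346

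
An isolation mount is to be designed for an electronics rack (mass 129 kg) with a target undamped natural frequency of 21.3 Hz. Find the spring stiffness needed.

ω_n = 2πf_n = 2π × 21.3 = 133.8 rad/s.
k = m·ω_n² = 129 × 133.8² = 129 × 17910 = 2311000 N/m.

2310000 N/m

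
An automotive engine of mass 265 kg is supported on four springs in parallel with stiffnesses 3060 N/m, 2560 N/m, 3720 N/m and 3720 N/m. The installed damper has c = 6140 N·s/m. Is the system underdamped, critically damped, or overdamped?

overdamped

Parallel springs add: k_eq = 3060 + 2560 + 3720 + 3720 = 13060 N/m.
c_c = 2√(k_eq·m) = 3721 N·s/m; ζ = c/c_c = 6140/3721 = 1.65.
Since ζ > 1 the system is overdamped.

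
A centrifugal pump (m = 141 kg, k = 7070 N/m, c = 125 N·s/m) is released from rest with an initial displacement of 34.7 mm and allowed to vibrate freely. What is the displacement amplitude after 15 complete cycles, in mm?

ζ = c/(2√(km)) = 125/(2√(7070 × 141)) = 125/1997 = 0.06260.
Logarithmic decrement δ = 2πζ/√(1 − ζ²) = 2π × 0.06260/√(1 − 0.00392) = 0.3941.
After n cycles, x_n/x₀ = e^(−nδ), so x_15 = 34.7 × e^(−15 × 0.3941) = 34.7 × 0.002709 = 0.09399 mm.

0.0940 mm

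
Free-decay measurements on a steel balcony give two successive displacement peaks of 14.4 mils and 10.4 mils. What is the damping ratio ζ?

Logarithmic decrement δ = (1/n)·ln(x₀/x_n) = (1/1)·ln(14.4/10.4) = (1/1)·ln(1.385) = 0.3254.
ζ = δ/√(4π² + δ²) = 0.3254/√(39.48 + 0.106) = 0.3254/6.292 = 0.05172.

0.0517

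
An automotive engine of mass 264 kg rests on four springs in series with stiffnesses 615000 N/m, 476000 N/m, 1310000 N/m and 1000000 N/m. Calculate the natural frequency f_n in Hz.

4.18 Hz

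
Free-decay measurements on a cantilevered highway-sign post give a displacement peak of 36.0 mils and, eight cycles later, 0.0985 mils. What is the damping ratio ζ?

0.117

Logarithmic decrement δ = (1/n)·ln(x₀/x_n) = (1/8)·ln(36.0/0.0985) = (1/8)·ln(365.5) = 0.7377.
ζ = δ/√(4π² + δ²) = 0.7377/√(39.48 + 0.544) = 0.7377/6.326 = 0.1166.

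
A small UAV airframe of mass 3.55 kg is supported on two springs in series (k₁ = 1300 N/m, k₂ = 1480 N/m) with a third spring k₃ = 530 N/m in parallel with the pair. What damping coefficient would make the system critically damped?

132 N·s/m

Series pair: k_s = k₁k₂/(k₁+k₂) = (1300)(1480)/(1300 + 1480) = 692.1 N/m. In parallel with k₃: k_eq = 692.1 + 530 = 1222 N/m.
c_c = 2√(k_eq·m) = 2√(1222 × 3.55) = 2 × 65.87 = 131.7 N·s/m.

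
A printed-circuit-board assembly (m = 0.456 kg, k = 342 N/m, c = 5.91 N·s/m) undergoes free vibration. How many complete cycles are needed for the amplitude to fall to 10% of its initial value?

ζ = c/(2√(km)) = 5.91/(2√(342 × 0.456)) = 5.91/24.98 = 0.2366.
Logarithmic decrement δ = 2πζ/√(1 − ζ²) = 2π × 0.2366/√(1 − 0.0560) = 1.530.
x_n/x₀ = e^(−nδ) ≤ 0.1; take ln: n ≥ ln(1/0.1)/δ = 2.303/1.530 = 1.505.
So 2 complete cycles are required.

2 cycles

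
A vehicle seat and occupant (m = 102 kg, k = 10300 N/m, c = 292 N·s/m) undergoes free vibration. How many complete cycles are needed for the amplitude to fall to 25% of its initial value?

2 cycles

ζ = c/(2√(km)) = 292/(2√(10300 × 102)) = 292/2050 = 0.1424.
Logarithmic decrement δ = 2πζ/√(1 − ζ²) = 2π × 0.1424/√(1 − 0.0203) = 0.9042.
x_n/x₀ = e^(−nδ) ≤ 0.25; take ln: n ≥ ln(1/0.25)/δ = 1.386/0.9042 = 1.533.
So 2 complete cycles are required.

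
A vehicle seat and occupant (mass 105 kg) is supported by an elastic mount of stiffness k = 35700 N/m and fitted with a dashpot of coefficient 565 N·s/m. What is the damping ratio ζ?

0.146

ω_n = √(k/m) = √(35700/105) = 18.44 rad/s.
Critical damping c_c = 2√(k·m) = 2√(35700 × 105) = 3872 N·s/m, so ζ = c/c_c = 565/3872 = 0.1459.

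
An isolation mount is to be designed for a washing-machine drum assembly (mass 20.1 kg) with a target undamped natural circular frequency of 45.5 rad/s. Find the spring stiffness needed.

k = m·ω_n² = 20.1 × 45.50² = 20.1 × 2070 = 41610 N/m.

41600 N/m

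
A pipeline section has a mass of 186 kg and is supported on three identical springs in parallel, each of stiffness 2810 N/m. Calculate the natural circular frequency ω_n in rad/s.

6.73 rad/s

Parallel springs add: k_eq = 3 × 2810 = 8430 N/m.
ω_n = √(k_eq/m) = √(8430/186) = √45.32 = 6.732 rad/s.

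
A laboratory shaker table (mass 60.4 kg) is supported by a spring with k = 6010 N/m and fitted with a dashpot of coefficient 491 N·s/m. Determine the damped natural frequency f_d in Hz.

1.45 Hz

ω_n = √(k/m) = √(6010/60.4) = 9.975 rad/s.
Critical damping c_c = 2√(k·m) = 2√(6010 × 60.4) = 1205 N·s/m, so ζ = c/c_c = 491/1205 = 0.4075.
ω_d = ω_n√(1 − ζ²) = 9.975 × √(1 − 0.166) = 9.109 rad/s.
f_d = ω_d/(2π) = 1.450 Hz.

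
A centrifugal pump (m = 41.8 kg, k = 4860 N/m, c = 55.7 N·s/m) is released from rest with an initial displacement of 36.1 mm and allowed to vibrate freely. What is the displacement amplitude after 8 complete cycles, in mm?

ζ = c/(2√(km)) = 55.7/(2√(4860 × 41.8)) = 55.7/901.4 = 0.06179.
Logarithmic decrement δ = 2πζ/√(1 − ζ²) = 2π × 0.06179/√(1 − 0.00382) = 0.3890.
After n cycles, x_n/x₀ = e^(−nδ), so x_8 = 36.1 × e^(−8 × 0.3890) = 36.1 × 0.04452 = 1.607 mm.

1.61 mm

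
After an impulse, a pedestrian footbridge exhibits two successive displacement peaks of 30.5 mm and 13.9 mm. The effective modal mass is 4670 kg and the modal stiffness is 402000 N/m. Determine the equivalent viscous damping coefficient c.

Logarithmic decrement δ = (1/n)·ln(x₀/x_n) = (1/1)·ln(30.5/13.9) = (1/1)·ln(2.194) = 0.7858.
ζ = δ/√(4π² + δ²) = 0.7858/√(39.48 + 0.618) = 0.7858/6.332 = 0.1241.
c = ζ · 2√(km) = 0.1241 × 2√(402000 × 4670) = 0.1241 × 86660 = 10750 N·s/m.

10800 N·s/m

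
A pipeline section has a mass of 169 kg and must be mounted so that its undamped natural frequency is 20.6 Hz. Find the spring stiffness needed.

ω_n = 2πf_n = 2π × 20.6 = 129.4 rad/s.
k = m·ω_n² = 169 × 129.4² = 169 × 16750 = 2831000 N/m.

2830000 N/m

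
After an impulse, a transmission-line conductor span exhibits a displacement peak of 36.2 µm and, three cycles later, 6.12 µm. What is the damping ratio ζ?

Logarithmic decrement δ = (1/n)·ln(x₀/x_n) = (1/3)·ln(36.2/6.12) = (1/3)·ln(5.915) = 0.5925.
ζ = δ/√(4π² + δ²) = 0.5925/√(39.48 + 0.351) = 0.5925/6.311 = 0.09388.

0.0939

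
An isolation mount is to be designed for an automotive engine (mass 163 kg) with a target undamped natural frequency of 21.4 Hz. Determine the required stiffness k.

2950000 N/m

ω_n = 2πf_n = 2π × 21.4 = 134.5 rad/s.
k = m·ω_n² = 163 × 134.5² = 163 × 18080 = 2947000 N/m.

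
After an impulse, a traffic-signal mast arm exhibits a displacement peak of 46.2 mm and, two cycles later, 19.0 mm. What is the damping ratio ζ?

Logarithmic decrement δ = (1/n)·ln(x₀/x_n) = (1/2)·ln(46.2/19.0) = (1/2)·ln(2.432) = 0.4443.
ζ = δ/√(4π² + δ²) = 0.4443/√(39.48 + 0.197) = 0.4443/6.299 = 0.07053.

0.0705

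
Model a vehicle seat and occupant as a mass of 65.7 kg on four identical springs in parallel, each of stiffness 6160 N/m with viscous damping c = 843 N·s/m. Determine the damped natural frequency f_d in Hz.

2.91 Hz

Parallel springs add: k_eq = 4 × 6160 = 24640 N/m.
ω_n = √(k_eq/m) = √(24640/65.7) = 19.37 rad/s.
Critical damping c_c = 2√(k_eq·m) = 2√(24640 × 65.7) = 2545 N·s/m, so ζ = c/c_c = 843/2545 = 0.3313.
ω_d = ω_n√(1 − ζ²) = 19.37 × √(1 − 0.110) = 18.27 rad/s.
f_d = ω_d/(2π) = 2.908 Hz.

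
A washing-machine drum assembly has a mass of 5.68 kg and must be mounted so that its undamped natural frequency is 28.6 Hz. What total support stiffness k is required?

ω_n = 2πf_n = 2π × 28.6 = 179.7 rad/s.
k = m·ω_n² = 5.68 × 179.7² = 5.68 × 32290 = 183400 N/m.

183000 N/m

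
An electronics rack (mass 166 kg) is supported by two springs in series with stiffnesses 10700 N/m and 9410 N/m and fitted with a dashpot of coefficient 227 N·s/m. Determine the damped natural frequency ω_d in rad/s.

Series springs: 1/k_eq = 1/10700 + 1/9410 = 0.0001997, so k_eq = 5007 N/m.
ω_n = √(k_eq/m) = √(5007/166) = 5.492 rad/s.
Critical damping c_c = 2√(k_eq·m) = 2√(5007 × 166) = 1823 N·s/m, so ζ = c/c_c = 227/1823 = 0.1245.
ω_d = ω_n√(1 − ζ²) = 5.492 × √(1 − 0.0155) = 5.449 rad/s.

5.45 rad/s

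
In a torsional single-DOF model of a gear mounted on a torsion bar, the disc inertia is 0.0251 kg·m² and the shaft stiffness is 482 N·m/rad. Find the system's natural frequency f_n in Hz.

ω_n = √(k_t/J) = √(482/0.0251) = √19200 = 138.6 rad/s.
f_n = ω_n/(2π) = 138.6/6.283 = 22.05 Hz.

22.1 Hz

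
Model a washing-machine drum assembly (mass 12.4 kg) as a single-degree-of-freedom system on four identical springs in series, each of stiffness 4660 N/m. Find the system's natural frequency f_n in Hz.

1.54 Hz

Series springs: 1/k_eq = 4/4660, so k_eq = 4660/4 = 1165 N/m.
ω_n = √(k_eq/m) = √(1165/12.4) = √93.95 = 9.693 rad/s.
f_n = ω_n/(2π) = 9.693/6.283 = 1.543 Hz.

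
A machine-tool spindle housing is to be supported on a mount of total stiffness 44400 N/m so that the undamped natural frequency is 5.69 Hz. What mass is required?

ω_n = 2πf_n = 2π × 5.69 = 35.75 rad/s.
m = k/ω_n² = 44400/35.75² = 44400/1278 = 34.74 kg.

34.7 kg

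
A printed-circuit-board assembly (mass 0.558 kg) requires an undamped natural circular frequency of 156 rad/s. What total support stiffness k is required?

k = m·ω_n² = 0.558 × 156.0² = 0.558 × 24340 = 13580 N/m.

13600 N/m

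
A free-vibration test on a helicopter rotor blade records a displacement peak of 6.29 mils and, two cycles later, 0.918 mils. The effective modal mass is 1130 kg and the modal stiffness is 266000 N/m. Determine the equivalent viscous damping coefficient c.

Logarithmic decrement δ = (1/n)·ln(x₀/x_n) = (1/2)·ln(6.29/0.918) = (1/2)·ln(6.852) = 0.9623.
ζ = δ/√(4π² + δ²) = 0.9623/√(39.48 + 0.926) = 0.9623/6.356 = 0.1514.
c = ζ · 2√(km) = 0.1514 × 2√(266000 × 1130) = 0.1514 × 34670 = 5249 N·s/m.

5250 N·s/m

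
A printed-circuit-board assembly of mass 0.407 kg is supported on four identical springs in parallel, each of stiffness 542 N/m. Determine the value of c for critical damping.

Parallel springs add: k_eq = 4 × 542 = 2168 N/m.
c_c = 2√(k_eq·m) = 2√(2168 × 0.407) = 2 × 29.70 = 59.41 N·s/m.

59.4 N·s/m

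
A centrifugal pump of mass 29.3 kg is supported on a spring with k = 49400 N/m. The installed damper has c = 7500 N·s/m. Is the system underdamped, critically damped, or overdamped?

overdamped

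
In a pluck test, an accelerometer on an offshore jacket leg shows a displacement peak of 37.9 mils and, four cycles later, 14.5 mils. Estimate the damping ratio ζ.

Logarithmic decrement δ = (1/n)·ln(x₀/x_n) = (1/4)·ln(37.9/14.5) = (1/4)·ln(2.614) = 0.2402.
ζ = δ/√(4π² + δ²) = 0.2402/√(39.48 + 0.0577) = 0.2402/6.288 = 0.03820.

0.0382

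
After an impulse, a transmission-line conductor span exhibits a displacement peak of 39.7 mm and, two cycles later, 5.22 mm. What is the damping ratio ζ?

0.159

Logarithmic decrement δ = (1/n)·ln(x₀/x_n) = (1/2)·ln(39.7/5.22) = (1/2)·ln(7.605) = 1.014.
ζ = δ/√(4π² + δ²) = 1.014/√(39.48 + 1.03) = 1.014/6.365 = 0.1594.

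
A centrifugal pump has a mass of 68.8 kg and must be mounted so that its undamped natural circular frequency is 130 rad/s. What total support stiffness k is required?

1160000 N/m

k = m·ω_n² = 68.8 × 130.0² = 68.8 × 16900 = 1163000 N/m.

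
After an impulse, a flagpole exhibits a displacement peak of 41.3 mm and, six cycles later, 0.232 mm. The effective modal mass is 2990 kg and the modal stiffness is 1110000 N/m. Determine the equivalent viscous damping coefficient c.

Logarithmic decrement δ = (1/n)·ln(x₀/x_n) = (1/6)·ln(41.3/0.232) = (1/6)·ln(178.0) = 0.8636.
ζ = δ/√(4π² + δ²) = 0.8636/√(39.48 + 0.746) = 0.8636/6.342 = 0.1362.
c = ζ · 2√(km) = 0.1362 × 2√(1110000 × 2990) = 0.1362 × 115200 = 15690 N·s/m.

15700 N·s/m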